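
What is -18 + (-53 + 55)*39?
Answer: 60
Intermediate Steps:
-18 + (-53 + 55)*39 = -18 + 2*39 = -18 + 78 = 60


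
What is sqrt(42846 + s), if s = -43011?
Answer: I*sqrt(165) ≈ 12.845*I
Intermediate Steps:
sqrt(42846 + s) = sqrt(42846 - 43011) = sqrt(-165) = I*sqrt(165)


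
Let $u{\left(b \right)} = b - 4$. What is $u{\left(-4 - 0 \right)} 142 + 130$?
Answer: $-1006$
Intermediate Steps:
$u{\left(b \right)} = -4 + b$
$u{\left(-4 - 0 \right)} 142 + 130 = \left(-4 - 4\right) 142 + 130 = \left(-8\right) 142 + 130 = -1136 + 130 = -1006$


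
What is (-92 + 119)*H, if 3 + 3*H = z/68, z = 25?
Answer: -1611/68 ≈ -23.691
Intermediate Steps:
H = -179/204 (H = -1 + (25/68)/3 = -1 + (25*(1/68))/3 = -1 + (⅓)*(25/68) = -1 + 25/204 = -179/204 ≈ -0.87745)
(-92 + 119)*H = (-92 + 119)*(-179/204) = 27*(-179/204) = -1611/68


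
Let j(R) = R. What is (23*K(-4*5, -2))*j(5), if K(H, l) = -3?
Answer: -345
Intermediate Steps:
(23*K(-4*5, -2))*j(5) = (23*(-3))*5 = -69*5 = -345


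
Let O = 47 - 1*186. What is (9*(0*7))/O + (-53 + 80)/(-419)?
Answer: -27/419 ≈ -0.064439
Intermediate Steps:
O = -139 (O = 47 - 186 = -139)
(9*(0*7))/O + (-53 + 80)/(-419) = (9*(0*7))/(-139) + (-53 + 80)/(-419) = (9*0)*(-1/139) + 27*(-1/419) = 0*(-1/139) - 27/419 = 0 - 27/419 = -27/419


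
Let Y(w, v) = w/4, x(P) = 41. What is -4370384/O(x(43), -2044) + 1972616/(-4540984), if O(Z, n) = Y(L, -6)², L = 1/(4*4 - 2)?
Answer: -7779570776846129/567623 ≈ -1.3706e+10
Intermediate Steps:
L = 1/14 (L = 1/(16 - 2) = 1/14 ≈ 0.071429)
Y(w, v) = w/4 (Y(w, v) = w*(¼) = w/4)
O(Z, n) = 1/3136 (O(Z, n) = ((¼)*(1/14))² = (1/56)² = 1/3136)
-4370384/O(x(43), -2044) + 1972616/(-4540984) = -4370384/1/3136 + 1972616/(-4540984) = -4370384*3136 + 1972616*(-1/4540984) = -13705524224 - 246577/567623 = -7779570776846129/567623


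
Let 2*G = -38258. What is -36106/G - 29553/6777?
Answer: -106876325/43212411 ≈ -2.4733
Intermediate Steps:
G = -19129 (G = (½)*(-38258) = -19129)
-36106/G - 29553/6777 = -36106/(-19129) - 29553/6777 = -36106*(-1/19129) - 29553*1/6777 = 36106/19129 - 9851/2259 = -106876325/43212411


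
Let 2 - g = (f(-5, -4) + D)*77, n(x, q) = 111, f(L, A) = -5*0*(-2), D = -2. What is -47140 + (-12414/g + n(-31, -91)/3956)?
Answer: -2428406959/51428 ≈ -47220.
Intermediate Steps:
f(L, A) = 0 (f(L, A) = 0*(-2) = 0)
g = 156 (g = 2 - (0 - 2)*77 = 2 - (-2)*77 = 2 - 1*(-154) = 2 + 154 = 156)
-47140 + (-12414/g + n(-31, -91)/3956) = -47140 + (-12414/156 + 111/3956) = -47140 + (-12414*1/156 + 111*(1/3956)) = -47140 + (-2069/26 + 111/3956) = -47140 - 4091039/51428 = -2428406959/51428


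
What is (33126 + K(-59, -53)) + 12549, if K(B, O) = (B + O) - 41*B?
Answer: 47982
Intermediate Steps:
K(B, O) = O - 40*B
(33126 + K(-59, -53)) + 12549 = (33126 + (-53 - 40*(-59))) + 12549 = (33126 + (-53 + 2360)) + 12549 = (33126 + 2307) + 12549 = 35433 + 12549 = 47982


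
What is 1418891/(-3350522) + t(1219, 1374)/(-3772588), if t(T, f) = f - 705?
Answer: -2677566329563/6320069545468 ≈ -0.42366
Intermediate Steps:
t(T, f) = -705 + f
1418891/(-3350522) + t(1219, 1374)/(-3772588) = 1418891/(-3350522) + (-705 + 1374)/(-3772588) = 1418891*(-1/3350522) + 669*(-1/3772588) = -1418891/3350522 - 669/3772588 = -2677566329563/6320069545468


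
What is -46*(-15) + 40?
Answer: 730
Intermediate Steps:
-46*(-15) + 40 = 690 + 40 = 730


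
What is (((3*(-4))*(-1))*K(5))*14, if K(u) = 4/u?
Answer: 672/5 ≈ 134.40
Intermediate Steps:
(((3*(-4))*(-1))*K(5))*14 = (((3*(-4))*(-1))*(4/5))*14 = ((-12*(-1))*(4*(1/5)))*14 = (12*(4/5))*14 = (48/5)*14 = 672/5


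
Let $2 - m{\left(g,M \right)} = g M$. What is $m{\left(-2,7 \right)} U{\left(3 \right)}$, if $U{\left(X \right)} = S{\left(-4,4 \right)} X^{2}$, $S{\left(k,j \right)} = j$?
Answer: $576$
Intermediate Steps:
$m{\left(g,M \right)} = 2 - M g$ ($m{\left(g,M \right)} = 2 - g M = 2 - M g$)
$U{\left(X \right)} = 4 X^{2}$
$m{\left(-2,7 \right)} U{\left(3 \right)} = \left(2 - 7 \left(-2\right)\right) 4 \cdot 3^{2} = \left(2 + 14\right) 4 \cdot 9 = 16 \cdot 36 = 576$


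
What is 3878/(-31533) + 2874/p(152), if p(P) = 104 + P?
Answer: 44816537/4036224 ≈ 11.104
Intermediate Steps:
3878/(-31533) + 2874/p(152) = 3878/(-31533) + 2874/(104 + 152) = 3878*(-1/31533) + 2874/256 = -3878/31533 + 2874*(1/256) = -3878/31533 + 1437/128 = 44816537/4036224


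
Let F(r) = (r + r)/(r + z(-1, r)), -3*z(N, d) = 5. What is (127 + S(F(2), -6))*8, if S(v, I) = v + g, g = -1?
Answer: 1104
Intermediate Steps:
z(N, d) = -5/3 (z(N, d) = -⅓*5 = -5/3)
F(r) = 2*r/(-5/3 + r) (F(r) = (r + r)/(r - 5/3) = (2*r)/(-5/3 + r) = 2*r/(-5/3 + r))
S(v, I) = -1 + v (S(v, I) = v - 1 = -1 + v)
(127 + S(F(2), -6))*8 = (127 + (-1 + 6*2/(-5 + 3*2)))*8 = (127 + (-1 + 6*2/(-5 + 6)))*8 = (127 + (-1 + 6*2/1))*8 = (127 + (-1 + 6*2*1))*8 = (127 + (-1 + 12))*8 = (127 + 11)*8 = 138*8 = 1104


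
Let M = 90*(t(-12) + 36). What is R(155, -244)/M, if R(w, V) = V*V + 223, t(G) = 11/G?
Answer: 119518/6315 ≈ 18.926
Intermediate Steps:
R(w, V) = 223 + V² (R(w, V) = V² + 223 = 223 + V²)
M = 6315/2 (M = 90*(11/(-12) + 36) = 90*(11*(-1/12) + 36) = 90*(-11/12 + 36) = 90*(421/12) = 6315/2 ≈ 3157.5)
R(155, -244)/M = (223 + (-244)²)/(6315/2) = (223 + 59536)*(2/6315) = 59759*(2/6315) = 119518/6315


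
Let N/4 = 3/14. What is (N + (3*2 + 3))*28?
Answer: 276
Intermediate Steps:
N = 6/7 (N = 4*(3/14) = 6/7 ≈ 0.85714)
(N + (3*2 + 3))*28 = (6/7 + (3*2 + 3))*28 = (6/7 + (6 + 3))*28 = (6/7 + 9)*28 = (69/7)*28 = 276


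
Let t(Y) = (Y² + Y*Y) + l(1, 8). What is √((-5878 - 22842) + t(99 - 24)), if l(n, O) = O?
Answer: I*√17462 ≈ 132.14*I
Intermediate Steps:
t(Y) = 8 + 2*Y² (t(Y) = (Y² + Y*Y) + 8 = (Y² + Y²) + 8 = 2*Y² + 8 = 8 + 2*Y²)
√((-5878 - 22842) + t(99 - 24)) = √((-5878 - 22842) + (8 + 2*(99 - 24)²)) = √(-28720 + (8 + 2*(99 - 1*24)²)) = √(-28720 + (8 + 2*(99 - 24)²)) = √(-28720 + (8 + 2*75²)) = √(-28720 + (8 + 2*5625)) = √(-28720 + (8 + 11250)) = √(-28720 + 11258) = √(-17462) = I*√17462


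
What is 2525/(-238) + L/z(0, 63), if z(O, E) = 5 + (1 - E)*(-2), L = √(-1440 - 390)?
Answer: -2525/238 + I*√1830/129 ≈ -10.609 + 0.33162*I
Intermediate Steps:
L = I*√1830 (L = √(-1830) = I*√1830 ≈ 42.779*I)
z(O, E) = 3 + 2*E (z(O, E) = 5 + (-2 + 2*E) = 3 + 2*E)
2525/(-238) + L/z(0, 63) = 2525/(-238) + (I*√1830)/(3 + 2*63) = 2525*(-1/238) + (I*√1830)/(3 + 126) = -2525/238 + (I*√1830)/129 = -2525/238 + (I*√1830)*(1/129) = -2525/238 + I*√1830/129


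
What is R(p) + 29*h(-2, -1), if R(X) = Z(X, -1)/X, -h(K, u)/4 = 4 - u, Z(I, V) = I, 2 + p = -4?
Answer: -579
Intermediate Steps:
p = -6 (p = -2 - 4 = -6)
h(K, u) = -16 + 4*u (h(K, u) = -4*(4 - u) = -16 + 4*u)
R(X) = 1 (R(X) = X/X = 1)
R(p) + 29*h(-2, -1) = 1 + 29*(-16 + 4*(-1)) = 1 + 29*(-16 - 4) = 1 + 29*(-20) = 1 - 580 = -579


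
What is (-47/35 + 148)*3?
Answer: 15399/35 ≈ 439.97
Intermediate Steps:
(-47/35 + 148)*3 = (5133/35)*3 = 15399/35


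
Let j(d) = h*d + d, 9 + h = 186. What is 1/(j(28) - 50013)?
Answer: -1/45029 ≈ -2.2208e-5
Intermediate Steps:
h = 177 (h = -9 + 186 = 177)
j(d) = 178*d (j(d) = 177*d + d = 178*d)
1/(j(28) - 50013) = 1/(178*28 - 50013) = 1/(4984 - 50013) = 1/(-45029) = -1/45029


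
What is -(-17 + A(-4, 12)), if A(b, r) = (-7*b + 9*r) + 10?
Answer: -129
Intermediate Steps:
A(b, r) = 10 - 7*b + 9*r
-(-17 + A(-4, 12)) = -(-17 + (10 - 7*(-4) + 9*12)) = -(-17 + (10 + 28 + 108)) = -(-17 + 146) = -1*129 = -129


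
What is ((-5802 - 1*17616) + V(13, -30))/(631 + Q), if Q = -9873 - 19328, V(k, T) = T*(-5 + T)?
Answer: 11184/14285 ≈ 0.78292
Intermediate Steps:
Q = -29201
((-5802 - 1*17616) + V(13, -30))/(631 + Q) = ((-5802 - 1*17616) - 30*(-5 - 30))/(631 - 29201) = ((-5802 - 17616) - 30*(-35))/(-28570) = (-23418 + 1050)*(-1/28570) = -22368*(-1/28570) = 11184/14285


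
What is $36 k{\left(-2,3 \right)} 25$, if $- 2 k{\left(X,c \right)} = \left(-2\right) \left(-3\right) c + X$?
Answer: $-7200$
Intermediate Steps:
$k{\left(X,c \right)} = - 3 c - \frac{X}{2}$ ($k{\left(X,c \right)} = - \frac{\left(-2\right) \left(-3\right) c + X}{2} = - \frac{6 c + X}{2} = - \frac{X + 6 c}{2} = - 3 c - \frac{X}{2}$)
$36 k{\left(-2,3 \right)} 25 = 36 \left(\left(-3\right) 3 - -1\right) 25 = 36 \left(-9 + 1\right) 25 = 36 \left(-8\right) 25 = \left(-288\right) 25 = -7200$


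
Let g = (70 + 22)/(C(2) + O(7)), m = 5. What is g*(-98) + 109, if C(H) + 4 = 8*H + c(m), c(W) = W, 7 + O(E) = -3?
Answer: -1179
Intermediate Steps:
O(E) = -10 (O(E) = -7 - 3 = -10)
C(H) = 1 + 8*H (C(H) = -4 + (8*H + 5) = -4 + (5 + 8*H) = 1 + 8*H)
g = 92/7 (g = (70 + 22)/((1 + 8*2) - 10) = 92/((1 + 16) - 10) = 92/(17 - 10) = 92/7 ≈ 13.143)
g*(-98) + 109 = (92/7)*(-98) + 109 = -1288 + 109 = -1179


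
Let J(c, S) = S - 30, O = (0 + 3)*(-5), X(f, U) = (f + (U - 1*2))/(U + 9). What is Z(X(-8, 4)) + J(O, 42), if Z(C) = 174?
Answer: 186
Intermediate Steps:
X(f, U) = (-2 + U + f)/(9 + U) (X(f, U) = (f + (U - 2))/(9 + U) = (f + (-2 + U))/(9 + U) = (-2 + U + f)/(9 + U))
O = -15 (O = 3*(-5) = -15)
J(c, S) = -30 + S
Z(X(-8, 4)) + J(O, 42) = 174 + (-30 + 42) = 174 + 12 = 186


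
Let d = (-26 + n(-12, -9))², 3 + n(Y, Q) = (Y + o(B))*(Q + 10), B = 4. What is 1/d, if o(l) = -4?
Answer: 1/2025 ≈ 0.00049383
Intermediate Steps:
n(Y, Q) = -3 + (-4 + Y)*(10 + Q) (n(Y, Q) = -3 + (Y - 4)*(Q + 10) = -3 + (-4 + Y)*(10 + Q))
d = 2025 (d = (-26 + (-43 - 4*(-9) + 10*(-12) - 9*(-12)))² = (-26 + (-43 + 36 - 120 + 108))² = (-26 - 19)² = (-45)² = 2025)
1/d = 1/2025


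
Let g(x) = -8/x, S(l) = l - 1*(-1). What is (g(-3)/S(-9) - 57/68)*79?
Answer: -18881/204 ≈ -92.554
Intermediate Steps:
S(l) = 1 + l (S(l) = l + 1 = 1 + l)
(g(-3)/S(-9) - 57/68)*79 = ((-8/(-3))/(1 - 9) - 57/68)*79 = (-8*(-⅓)/(-8) - 57*1/68)*79 = ((8/3)*(-⅛) - 57/68)*79 = (-⅓ - 57/68)*79 = -239/204*79 = -18881/204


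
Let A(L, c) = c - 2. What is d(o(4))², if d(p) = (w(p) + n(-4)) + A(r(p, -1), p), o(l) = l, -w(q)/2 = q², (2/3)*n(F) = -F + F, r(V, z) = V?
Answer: 900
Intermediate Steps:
A(L, c) = -2 + c
n(F) = 0 (n(F) = 3*(-F + F)/2 = (3/2)*0 = 0)
w(q) = -2*q²
d(p) = -2 + p - 2*p² (d(p) = (-2*p² + 0) + (-2 + p) = -2*p² + (-2 + p) = -2 + p - 2*p²)
d(o(4))² = (-2 + 4 - 2*4²)² = (-2 + 4 - 2*16)² = (-2 + 4 - 32)² = (-30)² = 900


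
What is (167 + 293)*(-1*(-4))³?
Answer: 29440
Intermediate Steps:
(167 + 293)*(-1*(-4))³ = 460*4³ = 460*64 = 29440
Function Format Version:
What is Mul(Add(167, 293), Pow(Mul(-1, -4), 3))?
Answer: 29440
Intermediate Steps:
Mul(Add(167, 293), Pow(Mul(-1, -4), 3)) = Mul(460, Pow(4, 3)) = Mul(460, 64) = 29440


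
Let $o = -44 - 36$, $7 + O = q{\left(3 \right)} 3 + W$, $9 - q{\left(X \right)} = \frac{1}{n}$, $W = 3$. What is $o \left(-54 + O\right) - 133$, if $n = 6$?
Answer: $2387$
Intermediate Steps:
$q{\left(X \right)} = \frac{53}{6}$ ($q{\left(X \right)} = 9 - \frac{1}{6} = \frac{53}{6}$)
$O = \frac{45}{2}$ ($O = -7 + \left(\frac{53}{6} \cdot 3 + 3\right) = -7 + \left(\frac{53}{2} + 3\right) = -7 + \frac{59}{2} = \frac{45}{2} \approx 22.5$)
$o = -80$
$o \left(-54 + O\right) - 133 = - 80 \left(-54 + \frac{45}{2}\right) - 133 = \left(-80\right) \left(- \frac{63}{2}\right) - 133 = 2520 - 133 = 2387$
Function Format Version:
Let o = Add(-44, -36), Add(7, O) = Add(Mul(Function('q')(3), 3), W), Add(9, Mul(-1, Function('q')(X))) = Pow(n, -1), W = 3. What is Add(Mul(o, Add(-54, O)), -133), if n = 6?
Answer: 2387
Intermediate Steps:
Function('q')(X) = Rational(53, 6) (Function('q')(X) = Add(9, Mul(-1, Pow(6, -1))) = Add(9, Mul(-1, Rational(1, 6))) = Add(9, Rational(-1, 6)) = Rational(53, 6))
O = Rational(45, 2) (O = Add(-7, Add(Mul(Rational(53, 6), 3), 3)) = Add(-7, Add(Rational(53, 2), 3)) = Add(-7, Rational(59, 2)) = Rational(45, 2) ≈ 22.500)
o = -80
Add(Mul(o, Add(-54, O)), -133) = Add(Mul(-80, Add(-54, Rational(45, 2))), -133) = Add(Mul(-80, Rational(-63, 2)), -133) = Add(2520, -133) = 2387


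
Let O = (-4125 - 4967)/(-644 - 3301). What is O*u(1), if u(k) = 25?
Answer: 45460/789 ≈ 57.617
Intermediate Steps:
O = 9092/3945 (O = -9092/(-3945) = -9092*(-1/3945) = 9092/3945 ≈ 2.3047)
O*u(1) = (9092/3945)*25 = 45460/789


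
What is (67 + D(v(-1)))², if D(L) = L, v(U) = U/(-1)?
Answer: 4624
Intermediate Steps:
v(U) = -U (v(U) = U*(-1) = -U)
(67 + D(v(-1)))² = (67 - 1*(-1))² = (67 + 1)² = 68² = 4624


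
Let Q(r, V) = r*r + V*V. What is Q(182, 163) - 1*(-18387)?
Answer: 78080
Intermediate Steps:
Q(r, V) = V**2 + r**2 (Q(r, V) = r**2 + V**2 = V**2 + r**2)
Q(182, 163) - 1*(-18387) = (163**2 + 182**2) - 1*(-18387) = (26569 + 33124) + 18387 = 59693 + 18387 = 78080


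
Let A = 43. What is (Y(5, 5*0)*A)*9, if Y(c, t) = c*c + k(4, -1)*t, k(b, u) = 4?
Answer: 9675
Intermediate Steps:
Y(c, t) = c**2 + 4*t (Y(c, t) = c*c + 4*t = c**2 + 4*t)
(Y(5, 5*0)*A)*9 = ((5**2 + 4*(5*0))*43)*9 = ((25 + 4*0)*43)*9 = ((25 + 0)*43)*9 = (25*43)*9 = 1075*9 = 9675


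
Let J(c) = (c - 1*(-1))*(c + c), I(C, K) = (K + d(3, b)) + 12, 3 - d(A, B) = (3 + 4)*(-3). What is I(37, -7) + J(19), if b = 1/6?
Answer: 789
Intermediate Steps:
b = ⅙ ≈ 0.16667
d(A, B) = 24 (d(A, B) = 3 - (3 + 4)*(-3) = 3 - 7*(-3) = 3 - 1*(-21) = 3 + 21 = 24)
I(C, K) = 36 + K (I(C, K) = (K + 24) + 12 = (24 + K) + 12 = 36 + K)
J(c) = 2*c*(1 + c) (J(c) = (c + 1)*(2*c) = (1 + c)*(2*c) = 2*c*(1 + c))
I(37, -7) + J(19) = (36 - 7) + 2*19*(1 + 19) = 29 + 2*19*20 = 29 + 760 = 789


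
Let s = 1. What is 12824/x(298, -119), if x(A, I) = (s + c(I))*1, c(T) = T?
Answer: -6412/59 ≈ -108.68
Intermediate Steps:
x(A, I) = 1 + I (x(A, I) = (1 + I)*1 = 1 + I)
12824/x(298, -119) = 12824/(1 - 119) = 12824/(-118) = 12824*(-1/118) = -6412/59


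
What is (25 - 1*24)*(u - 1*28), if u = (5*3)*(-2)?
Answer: -58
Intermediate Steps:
u = -30 (u = 15*(-2) = -30)
(25 - 1*24)*(u - 1*28) = (25 - 1*24)*(-30 - 1*28) = (25 - 24)*(-30 - 28) = 1*(-58) = -58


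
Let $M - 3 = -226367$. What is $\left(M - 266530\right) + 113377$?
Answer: $-379517$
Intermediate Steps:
$M = -226364$ ($M = 3 - 226367 = -226364$)
$\left(M - 266530\right) + 113377 = \left(-226364 - 266530\right) + 113377 = -492894 + 113377 = -379517$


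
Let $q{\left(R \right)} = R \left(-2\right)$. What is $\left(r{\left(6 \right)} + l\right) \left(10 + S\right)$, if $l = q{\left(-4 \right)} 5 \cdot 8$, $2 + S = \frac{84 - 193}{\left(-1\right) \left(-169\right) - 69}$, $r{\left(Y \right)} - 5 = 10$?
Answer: $\frac{46297}{20} \approx 2314.9$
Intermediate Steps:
$r{\left(Y \right)} = 15$ ($r{\left(Y \right)} = 5 + 10 = 15$)
$S = - \frac{309}{100}$ ($S = -2 + \frac{84 - 193}{\left(-1\right) \left(-169\right) - 69} = -2 - \frac{109}{169 - 69} = -2 - \frac{109}{100} = - \frac{309}{100} \approx -3.09$)
$q{\left(R \right)} = - 2 R$
$l = 320$ ($l = \left(-2\right) \left(-4\right) 5 \cdot 8 = 8 \cdot 5 \cdot 8 = 40 \cdot 8 = 320$)
$\left(r{\left(6 \right)} + l\right) \left(10 + S\right) = \left(15 + 320\right) \left(10 - \frac{309}{100}\right) = 335 \cdot \frac{691}{100} = \frac{46297}{20}$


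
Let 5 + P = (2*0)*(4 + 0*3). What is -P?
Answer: 5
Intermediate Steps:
P = -5 (P = -5 + (2*0)*(4 + 0*3) = -5 + 0*(4 + 0) = -5 + 0*4 = -5 + 0 = -5)
-P = -1*(-5) = 5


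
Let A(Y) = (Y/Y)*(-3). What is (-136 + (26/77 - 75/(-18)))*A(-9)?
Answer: 60751/154 ≈ 394.49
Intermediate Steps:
A(Y) = -3 (A(Y) = 1*(-3) = -3)
(-136 + (26/77 - 75/(-18)))*A(-9) = (-136 + (26/77 - 75/(-18)))*(-3) = (-136 + (26*(1/77) - 75*(-1/18)))*(-3) = (-136 + (26/77 + 25/6))*(-3) = (-136 + 2081/462)*(-3) = -60751/462*(-3) = 60751/154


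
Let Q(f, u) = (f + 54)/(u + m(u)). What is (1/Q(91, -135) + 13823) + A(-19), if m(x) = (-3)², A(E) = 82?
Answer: 2016099/145 ≈ 13904.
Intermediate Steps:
m(x) = 9
Q(f, u) = (54 + f)/(9 + u) (Q(f, u) = (f + 54)/(u + 9) = (54 + f)/(9 + u))
(1/Q(91, -135) + 13823) + A(-19) = (1/((54 + 91)/(9 - 135)) + 13823) + 82 = (1/(145/(-126)) + 13823) + 82 = (1/(-1/126*145) + 13823) + 82 = (1/(-145/126) + 13823) + 82 = (-126/145 + 13823) + 82 = 2004209/145 + 82 = 2016099/145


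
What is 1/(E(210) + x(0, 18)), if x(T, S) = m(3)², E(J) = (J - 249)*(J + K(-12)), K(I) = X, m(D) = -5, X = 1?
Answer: -1/8204 ≈ -0.00012189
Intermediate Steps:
K(I) = 1
E(J) = (1 + J)*(-249 + J) (E(J) = (J - 249)*(J + 1) = (-249 + J)*(1 + J) = (1 + J)*(-249 + J))
x(T, S) = 25 (x(T, S) = (-5)² = 25)
1/(E(210) + x(0, 18)) = 1/((-249 + 210² - 248*210) + 25) = 1/((-249 + 44100 - 52080) + 25) = 1/(-8229 + 25) = 1/(-8204) = -1/8204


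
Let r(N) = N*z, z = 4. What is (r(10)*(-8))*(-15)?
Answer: 4800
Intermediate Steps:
r(N) = 4*N (r(N) = N*4 = 4*N)
(r(10)*(-8))*(-15) = ((4*10)*(-8))*(-15) = (40*(-8))*(-15) = -320*(-15) = 4800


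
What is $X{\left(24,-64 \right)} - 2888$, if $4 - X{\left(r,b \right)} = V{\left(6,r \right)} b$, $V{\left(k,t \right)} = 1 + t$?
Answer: $-1284$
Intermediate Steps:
$X{\left(r,b \right)} = 4 - b \left(1 + r\right)$ ($X{\left(r,b \right)} = 4 - \left(1 + r\right) b = 4 - b \left(1 + r\right)$)
$X{\left(24,-64 \right)} - 2888 = \left(4 - - 64 \left(1 + 24\right)\right) - 2888 = \left(4 - \left(-64\right) 25\right) - 2888 = \left(4 + 1600\right) - 2888 = 1604 - 2888 = -1284$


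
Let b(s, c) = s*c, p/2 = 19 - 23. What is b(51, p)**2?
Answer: 166464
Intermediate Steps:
p = -8 (p = 2*(19 - 23) = 2*(-4) = -8)
b(s, c) = c*s
b(51, p)**2 = (-8*51)**2 = (-408)**2 = 166464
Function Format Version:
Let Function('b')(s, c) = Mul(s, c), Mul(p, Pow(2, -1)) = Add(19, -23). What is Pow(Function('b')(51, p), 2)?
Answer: 166464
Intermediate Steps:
p = -8 (p = Mul(2, Add(19, -23)) = Mul(2, -4) = -8)
Function('b')(s, c) = Mul(c, s)
Pow(Function('b')(51, p), 2) = Pow(Mul(-8, 51), 2) = Pow(-408, 2) = 166464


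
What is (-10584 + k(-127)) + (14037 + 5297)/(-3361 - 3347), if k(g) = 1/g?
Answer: -4509570535/425958 ≈ -10587.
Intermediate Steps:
(-10584 + k(-127)) + (14037 + 5297)/(-3361 - 3347) = (-10584 + 1/(-127)) + (14037 + 5297)/(-3361 - 3347) = (-10584 - 1/127) + 19334/(-6708) = -1344169/127 + 19334*(-1/6708) = -1344169/127 - 9667/3354 = -4509570535/425958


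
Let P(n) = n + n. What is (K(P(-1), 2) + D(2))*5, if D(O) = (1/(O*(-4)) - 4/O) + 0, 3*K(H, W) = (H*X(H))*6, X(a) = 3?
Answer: -565/8 ≈ -70.625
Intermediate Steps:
P(n) = 2*n
K(H, W) = 6*H (K(H, W) = ((H*3)*6)/3 = ((3*H)*6)/3 = (18*H)/3 = 6*H)
D(O) = -17/(4*O) (D(O) = (-¼/O - 4/O) + 0 = (-1/(4*O) - 4/O) + 0 = -17/(4*O) + 0 = -17/(4*O))
(K(P(-1), 2) + D(2))*5 = (6*(2*(-1)) - 17/4/2)*5 = (6*(-2) - 17/4*½)*5 = (-12 - 17/8)*5 = -113/8*5 = -565/8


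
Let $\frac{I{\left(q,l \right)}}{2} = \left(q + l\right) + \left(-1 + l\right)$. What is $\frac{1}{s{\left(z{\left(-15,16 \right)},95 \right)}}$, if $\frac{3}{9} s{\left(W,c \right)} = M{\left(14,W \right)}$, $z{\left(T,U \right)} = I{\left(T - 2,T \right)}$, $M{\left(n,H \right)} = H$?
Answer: $- \frac{1}{288} \approx -0.0034722$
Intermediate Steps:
$I{\left(q,l \right)} = -2 + 2 q + 4 l$ ($I{\left(q,l \right)} = 2 \left(\left(q + l\right) + \left(-1 + l\right)\right) = 2 \left(\left(l + q\right) + \left(-1 + l\right)\right) = 2 \left(-1 + q + 2 l\right) = -2 + 2 q + 4 l$)
$z{\left(T,U \right)} = -6 + 6 T$ ($z{\left(T,U \right)} = -2 + 2 \left(T - 2\right) + 4 T = -2 + 2 \left(-2 + T\right) + 4 T = -2 + \left(-4 + 2 T\right) + 4 T = -6 + 6 T$)
$s{\left(W,c \right)} = 3 W$
$\frac{1}{s{\left(z{\left(-15,16 \right)},95 \right)}} = \frac{1}{3 \left(-6 + 6 \left(-15\right)\right)} = \frac{1}{3 \left(-6 - 90\right)} = \frac{1}{3 \left(-96\right)} = \frac{1}{-288} = - \frac{1}{288}$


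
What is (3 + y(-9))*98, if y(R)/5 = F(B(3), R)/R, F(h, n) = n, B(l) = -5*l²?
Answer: 784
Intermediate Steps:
y(R) = 5 (y(R) = 5*(R/R) = 5*1 = 5)
(3 + y(-9))*98 = (3 + 5)*98 = 8*98 = 784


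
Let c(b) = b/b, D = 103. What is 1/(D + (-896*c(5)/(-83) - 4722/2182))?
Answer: 90553/10108532 ≈ 0.0089581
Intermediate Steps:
c(b) = 1
1/(D + (-896*c(5)/(-83) - 4722/2182)) = 1/(103 + (-896*1/(-83) - 4722/2182)) = 1/(103 + (-896*(-1/83) - 4722*1/2182)) = 1/(103 + (896/83 - 2361/1091)) = 1/(103 + 781573/90553) = 1/(10108532/90553) = 90553/10108532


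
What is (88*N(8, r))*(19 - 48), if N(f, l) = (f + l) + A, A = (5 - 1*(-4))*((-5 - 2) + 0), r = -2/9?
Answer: 1268344/9 ≈ 1.4093e+5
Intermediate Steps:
r = -2/9 (r = -2*⅑ = -2/9 ≈ -0.22222)
A = -63 (A = (5 + 4)*(-7 + 0) = 9*(-7) = -63)
N(f, l) = -63 + f + l (N(f, l) = (f + l) - 63 = -63 + f + l)
(88*N(8, r))*(19 - 48) = (88*(-63 + 8 - 2/9))*(19 - 48) = (88*(-497/9))*(-29) = -43736/9*(-29) = 1268344/9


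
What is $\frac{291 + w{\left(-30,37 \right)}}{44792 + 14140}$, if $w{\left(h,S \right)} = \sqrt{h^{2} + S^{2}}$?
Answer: $\frac{97}{19644} + \frac{\sqrt{2269}}{58932} \approx 0.0057462$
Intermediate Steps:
$w{\left(h,S \right)} = \sqrt{S^{2} + h^{2}}$
$\frac{291 + w{\left(-30,37 \right)}}{44792 + 14140} = \frac{291 + \sqrt{37^{2} + \left(-30\right)^{2}}}{44792 + 14140} = \frac{291 + \sqrt{1369 + 900}}{58932} = \left(291 + \sqrt{2269}\right) \frac{1}{58932} = \frac{97}{19644} + \frac{\sqrt{2269}}{58932}$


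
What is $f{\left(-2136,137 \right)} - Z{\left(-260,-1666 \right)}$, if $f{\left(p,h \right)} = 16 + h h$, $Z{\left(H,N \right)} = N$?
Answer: $20451$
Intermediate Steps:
$f{\left(p,h \right)} = 16 + h^{2}$
$f{\left(-2136,137 \right)} - Z{\left(-260,-1666 \right)} = \left(16 + 137^{2}\right) - -1666 = \left(16 + 18769\right) + 1666 = 18785 + 1666 = 20451$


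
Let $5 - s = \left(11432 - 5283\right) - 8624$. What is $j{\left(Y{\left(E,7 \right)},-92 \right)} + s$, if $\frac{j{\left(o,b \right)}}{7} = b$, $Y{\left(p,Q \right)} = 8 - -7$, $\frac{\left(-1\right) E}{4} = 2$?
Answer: $1836$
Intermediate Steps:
$E = -8$ ($E = \left(-4\right) 2 = -8$)
$Y{\left(p,Q \right)} = 15$ ($Y{\left(p,Q \right)} = 8 + 7 = 15$)
$j{\left(o,b \right)} = 7 b$
$s = 2480$ ($s = 5 - \left(\left(11432 - 5283\right) - 8624\right) = 5 - \left(6149 - 8624\right) = 5 - -2475 = 5 + 2475 = 2480$)
$j{\left(Y{\left(E,7 \right)},-92 \right)} + s = 7 \left(-92\right) + 2480 = -644 + 2480 = 1836$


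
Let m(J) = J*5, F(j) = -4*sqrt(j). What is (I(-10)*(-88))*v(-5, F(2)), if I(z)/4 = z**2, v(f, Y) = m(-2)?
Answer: 352000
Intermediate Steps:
m(J) = 5*J
v(f, Y) = -10 (v(f, Y) = 5*(-2) = -10)
I(z) = 4*z**2
(I(-10)*(-88))*v(-5, F(2)) = ((4*(-10)**2)*(-88))*(-10) = ((4*100)*(-88))*(-10) = (400*(-88))*(-10) = -35200*(-10) = 352000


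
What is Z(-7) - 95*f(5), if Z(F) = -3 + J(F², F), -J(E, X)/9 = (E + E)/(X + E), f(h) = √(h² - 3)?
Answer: -24 - 95*√22 ≈ -469.59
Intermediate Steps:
f(h) = √(-3 + h²)
J(E, X) = -18*E/(E + X) (J(E, X) = -9*(E + E)/(X + E) = -9*2*E/(E + X) = -18*E/(E + X))
Z(F) = -3 - 18*F²/(F + F²) (Z(F) = -3 - 18*F²/(F² + F) = -3 - 18*F²/(F + F²))
Z(-7) - 95*f(5) = 3*(-1 - 7*(-7))/(1 - 7) - 95*√(-3 + 5²) = 3*(-1 + 49)/(-6) - 95*√(-3 + 25) = 3*(-⅙)*48 - 95*√22 = -24 - 95*√22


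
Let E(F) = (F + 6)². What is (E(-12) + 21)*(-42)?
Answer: -2394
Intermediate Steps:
E(F) = (6 + F)²
(E(-12) + 21)*(-42) = ((6 - 12)² + 21)*(-42) = ((-6)² + 21)*(-42) = (36 + 21)*(-42) = 57*(-42) = -2394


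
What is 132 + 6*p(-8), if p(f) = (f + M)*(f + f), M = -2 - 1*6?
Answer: 1668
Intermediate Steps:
M = -8 (M = -2 - 6 = -8)
p(f) = 2*f*(-8 + f) (p(f) = (f - 8)*(f + f) = (-8 + f)*(2*f) = 2*f*(-8 + f))
132 + 6*p(-8) = 132 + 6*(2*(-8)*(-8 - 8)) = 132 + 6*(2*(-8)*(-16)) = 132 + 6*256 = 132 + 1536 = 1668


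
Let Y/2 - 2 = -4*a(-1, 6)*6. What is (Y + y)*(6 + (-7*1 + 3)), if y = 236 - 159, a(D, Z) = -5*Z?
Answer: 3042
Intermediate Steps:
Y = 1444 (Y = 4 + 2*(-(-20)*6*6) = 4 + 2*(-4*(-30)*6) = 4 + 2*(120*6) = 4 + 2*720 = 4 + 1440 = 1444)
y = 77
(Y + y)*(6 + (-7*1 + 3)) = (1444 + 77)*(6 + (-7*1 + 3)) = 1521*(6 + (-7 + 3)) = 1521*(6 - 4) = 1521*2 = 3042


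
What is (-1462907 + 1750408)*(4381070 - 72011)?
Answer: 1238858771559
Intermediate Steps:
(-1462907 + 1750408)*(4381070 - 72011) = 287501*4309059 = 1238858771559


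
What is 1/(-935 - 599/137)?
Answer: -137/128694 ≈ -0.0010645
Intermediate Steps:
1/(-935 - 599/137) = 1/(-128694/137) = -137/128694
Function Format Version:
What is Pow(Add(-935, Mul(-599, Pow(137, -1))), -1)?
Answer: Rational(-137, 128694) ≈ -0.0010645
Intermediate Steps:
Pow(Add(-935, Mul(-599, Pow(137, -1))), -1) = Pow(Add(-935, Mul(-599, Rational(1, 137))), -1) = Pow(Add(-935, Rational(-599, 137)), -1) = Pow(Rational(-128694, 137), -1) = Rational(-137, 128694)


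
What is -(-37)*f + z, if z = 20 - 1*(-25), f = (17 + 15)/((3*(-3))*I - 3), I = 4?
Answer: 571/39 ≈ 14.641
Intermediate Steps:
f = -32/39 (f = (17 + 15)/((3*(-3))*4 - 3) = 32/(-9*4 - 3) = 32/(-36 - 3) = 32/(-39) = 32*(-1/39) = -32/39 ≈ -0.82051)
z = 45 (z = 20 + 25 = 45)
-(-37)*f + z = -(-37)*(-32)/39 + 45 = -37*32/39 + 45 = -1184/39 + 45 = 571/39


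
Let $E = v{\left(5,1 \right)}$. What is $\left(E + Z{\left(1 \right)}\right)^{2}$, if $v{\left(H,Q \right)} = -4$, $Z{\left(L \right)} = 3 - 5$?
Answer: $36$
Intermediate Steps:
$Z{\left(L \right)} = -2$ ($Z{\left(L \right)} = 3 - 5 = -2$)
$E = -4$
$\left(E + Z{\left(1 \right)}\right)^{2} = \left(-4 - 2\right)^{2} = \left(-6\right)^{2} = 36$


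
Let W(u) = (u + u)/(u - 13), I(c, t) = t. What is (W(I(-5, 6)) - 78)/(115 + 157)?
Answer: -279/952 ≈ -0.29307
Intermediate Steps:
W(u) = 2*u/(-13 + u) (W(u) = (2*u)/(-13 + u) = 2*u/(-13 + u))
(W(I(-5, 6)) - 78)/(115 + 157) = (2*6/(-13 + 6) - 78)/(115 + 157) = (2*6/(-7) - 78)/272 = (2*6*(-1/7) - 78)*(1/272) = (-12/7 - 78)*(1/272) = -558/7*1/272 = -279/952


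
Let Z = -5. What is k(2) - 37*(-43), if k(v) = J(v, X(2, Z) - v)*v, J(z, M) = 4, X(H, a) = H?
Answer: 1599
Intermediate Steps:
k(v) = 4*v
k(2) - 37*(-43) = 4*2 - 37*(-43) = 8 + 1591 = 1599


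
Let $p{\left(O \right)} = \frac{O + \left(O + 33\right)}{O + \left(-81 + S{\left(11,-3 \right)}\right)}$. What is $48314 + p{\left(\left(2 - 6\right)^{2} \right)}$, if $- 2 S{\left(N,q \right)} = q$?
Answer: $\frac{6135748}{127} \approx 48313.0$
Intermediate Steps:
$S{\left(N,q \right)} = - \frac{q}{2}$
$p{\left(O \right)} = \frac{33 + 2 O}{- \frac{159}{2} + O}$ ($p{\left(O \right)} = \frac{O + \left(O + 33\right)}{O - \frac{159}{2}} = \frac{O + \left(33 + O\right)}{O + \left(-81 + \frac{3}{2}\right)} = \frac{33 + 2 O}{O - \frac{159}{2}} = \frac{33 + 2 O}{- \frac{159}{2} + O}$)
$48314 + p{\left(\left(2 - 6\right)^{2} \right)} = 48314 + \frac{2 \left(33 + 2 \left(2 - 6\right)^{2}\right)}{-159 + 2 \left(2 - 6\right)^{2}} = 48314 + \frac{2 \left(33 + 2 \left(-4\right)^{2}\right)}{-159 + 2 \left(-4\right)^{2}} = 48314 + \frac{2 \left(33 + 2 \cdot 16\right)}{-159 + 2 \cdot 16} = 48314 + \frac{2 \left(33 + 32\right)}{-159 + 32} = 48314 + 2 \frac{1}{-127} \cdot 65 = 48314 + 2 \left(- \frac{1}{127}\right) 65 = 48314 - \frac{130}{127} = \frac{6135748}{127}$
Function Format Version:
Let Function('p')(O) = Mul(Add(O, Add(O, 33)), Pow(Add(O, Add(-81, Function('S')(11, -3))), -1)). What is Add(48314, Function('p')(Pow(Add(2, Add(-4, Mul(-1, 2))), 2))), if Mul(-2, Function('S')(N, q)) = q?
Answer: Rational(6135748, 127) ≈ 48313.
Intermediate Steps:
Function('S')(N, q) = Mul(Rational(-1, 2), q)
Function('p')(O) = Mul(Pow(Add(Rational(-159, 2), O), -1), Add(33, Mul(2, O))) (Function('p')(O) = Mul(Add(O, Add(O, 33)), Pow(Add(O, Add(-81, Mul(Rational(-1, 2), -3))), -1)) = Mul(Add(O, Add(33, O)), Pow(Add(O, Add(-81, Rational(3, 2))), -1)) = Mul(Add(33, Mul(2, O)), Pow(Add(O, Rational(-159, 2)), -1)) = Mul(Add(33, Mul(2, O)), Pow(Add(Rational(-159, 2), O), -1)) = Mul(Pow(Add(Rational(-159, 2), O), -1), Add(33, Mul(2, O))))
Add(48314, Function('p')(Pow(Add(2, Add(-4, Mul(-1, 2))), 2))) = Add(48314, Mul(2, Pow(Add(-159, Mul(2, Pow(Add(2, Add(-4, Mul(-1, 2))), 2))), -1), Add(33, Mul(2, Pow(Add(2, Add(-4, Mul(-1, 2))), 2))))) = Add(48314, Mul(2, Pow(Add(-159, Mul(2, Pow(Add(2, Add(-4, -2)), 2))), -1), Add(33, Mul(2, Pow(Add(2, Add(-4, -2)), 2))))) = Add(48314, Mul(2, Pow(Add(-159, Mul(2, Pow(Add(2, -6), 2))), -1), Add(33, Mul(2, Pow(Add(2, -6), 2))))) = Add(48314, Mul(2, Pow(Add(-159, Mul(2, Pow(-4, 2))), -1), Add(33, Mul(2, Pow(-4, 2))))) = Add(48314, Mul(2, Pow(Add(-159, Mul(2, 16)), -1), Add(33, Mul(2, 16)))) = Add(48314, Mul(2, Pow(Add(-159, 32), -1), Add(33, 32))) = Add(48314, Mul(2, Pow(-127, -1), 65)) = Add(48314, Mul(2, Rational(-1, 127), 65)) = Add(48314, Rational(-130, 127)) = Rational(6135748, 127)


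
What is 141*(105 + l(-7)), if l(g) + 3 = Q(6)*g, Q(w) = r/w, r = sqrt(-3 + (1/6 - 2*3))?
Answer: 14382 - 329*I*sqrt(318)/12 ≈ 14382.0 - 488.91*I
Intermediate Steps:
r = I*sqrt(318)/6 (r = sqrt(-3 + (1*(1/6) - 6)) = sqrt(-3 + (1/6 - 6)) = sqrt(-3 - 35/6) = sqrt(-53/6) = I*sqrt(318)/6 ≈ 2.9721*I)
Q(w) = I*sqrt(318)/(6*w) (Q(w) = (I*sqrt(318)/6)/w = I*sqrt(318)/(6*w))
l(g) = -3 + I*g*sqrt(318)/36 (l(g) = -3 + ((1/6)*I*sqrt(318)/6)*g = -3 + ((1/6)*I*sqrt(318)*(1/6))*g = -3 + (I*sqrt(318)/36)*g = -3 + I*g*sqrt(318)/36)
141*(105 + l(-7)) = 141*(105 + (-3 + (1/36)*I*(-7)*sqrt(318))) = 141*(105 + (-3 - 7*I*sqrt(318)/36)) = 141*(102 - 7*I*sqrt(318)/36) = 14382 - 329*I*sqrt(318)/12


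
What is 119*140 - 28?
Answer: 16632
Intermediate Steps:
119*140 - 28 = 16660 - 28 = 16632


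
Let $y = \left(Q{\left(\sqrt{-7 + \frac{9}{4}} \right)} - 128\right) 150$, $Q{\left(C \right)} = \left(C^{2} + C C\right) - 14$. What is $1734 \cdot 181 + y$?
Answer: $291129$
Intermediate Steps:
$Q{\left(C \right)} = -14 + 2 C^{2}$ ($Q{\left(C \right)} = \left(C^{2} + C^{2}\right) - 14 = 2 C^{2} - 14 = -14 + 2 C^{2}$)
$y = -22725$ ($y = \left(\left(-14 + 2 \left(\sqrt{-7 + \frac{9}{4}}\right)^{2}\right) - 128\right) 150 = \left(\left(-14 + 2 \left(\sqrt{- \frac{19}{4}}\right)^{2}\right) - 128\right) 150 = \left(\left(-14 + 2 \left(\frac{i \sqrt{19}}{2}\right)^{2}\right) - 128\right) 150 = \left(\left(-14 + 2 \left(- \frac{19}{4}\right)\right) - 128\right) 150 = \left(\left(-14 - \frac{19}{2}\right) - 128\right) 150 = \left(- \frac{47}{2} - 128\right) 150 = \left(- \frac{303}{2}\right) 150 = -22725$)
$1734 \cdot 181 + y = 1734 \cdot 181 - 22725 = 313854 - 22725 = 291129$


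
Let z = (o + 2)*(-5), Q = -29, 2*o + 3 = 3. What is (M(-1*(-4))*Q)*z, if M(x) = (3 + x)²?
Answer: 14210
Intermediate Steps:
o = 0 (o = -3/2 + (½)*3 = -3/2 + 3/2 = 0)
z = -10 (z = (0 + 2)*(-5) = 2*(-5) = -10)
(M(-1*(-4))*Q)*z = ((3 - 1*(-4))²*(-29))*(-10) = ((3 + 4)²*(-29))*(-10) = (7²*(-29))*(-10) = (49*(-29))*(-10) = -1421*(-10) = 14210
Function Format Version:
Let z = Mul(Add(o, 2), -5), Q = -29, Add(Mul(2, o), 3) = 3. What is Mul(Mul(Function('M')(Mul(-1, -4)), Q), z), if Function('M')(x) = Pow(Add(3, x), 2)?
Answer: 14210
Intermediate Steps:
o = 0 (o = Add(Rational(-3, 2), Mul(Rational(1, 2), 3)) = Add(Rational(-3, 2), Rational(3, 2)) = 0)
z = -10 (z = Mul(Add(0, 2), -5) = Mul(2, -5) = -10)
Mul(Mul(Function('M')(Mul(-1, -4)), Q), z) = Mul(Mul(Pow(Add(3, Mul(-1, -4)), 2), -29), -10) = Mul(Mul(Pow(Add(3, 4), 2), -29), -10) = Mul(Mul(Pow(7, 2), -29), -10) = Mul(Mul(49, -29), -10) = Mul(-1421, -10) = 14210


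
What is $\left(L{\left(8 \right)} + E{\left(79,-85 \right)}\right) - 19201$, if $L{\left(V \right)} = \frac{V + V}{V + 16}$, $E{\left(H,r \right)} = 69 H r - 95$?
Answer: $- \frac{1447891}{3} \approx -4.8263 \cdot 10^{5}$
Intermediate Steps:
$E{\left(H,r \right)} = -95 + 69 H r$ ($E{\left(H,r \right)} = 69 H r - 95 = -95 + 69 H r$)
$L{\left(V \right)} = \frac{2 V}{16 + V}$
$\left(L{\left(8 \right)} + E{\left(79,-85 \right)}\right) - 19201 = \left(2 \cdot 8 \frac{1}{16 + 8} + \left(-95 + 69 \cdot 79 \left(-85\right)\right)\right) - 19201 = \left(2 \cdot 8 \cdot \frac{1}{24} - 463430\right) - 19201 = \left(\frac{2}{3} - 463430\right) - 19201 = - \frac{1390288}{3} - 19201 = - \frac{1447891}{3}$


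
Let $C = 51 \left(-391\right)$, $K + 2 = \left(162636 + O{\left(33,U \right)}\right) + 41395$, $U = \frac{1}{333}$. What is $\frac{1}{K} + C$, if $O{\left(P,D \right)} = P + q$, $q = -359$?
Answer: $- \frac{4062041522}{203703} \approx -19941.0$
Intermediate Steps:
$U = \frac{1}{333} \approx 0.003003$
$O{\left(P,D \right)} = -359 + P$ ($O{\left(P,D \right)} = P - 359 = -359 + P$)
$K = 203703$ ($K = -2 + \left(\left(162636 + \left(-359 + 33\right)\right) + 41395\right) = -2 + \left(\left(162636 - 326\right) + 41395\right) = -2 + \left(162310 + 41395\right) = -2 + 203705 = 203703$)
$C = -19941$
$\frac{1}{K} + C = \frac{1}{203703} - 19941 = - \frac{4062041522}{203703}$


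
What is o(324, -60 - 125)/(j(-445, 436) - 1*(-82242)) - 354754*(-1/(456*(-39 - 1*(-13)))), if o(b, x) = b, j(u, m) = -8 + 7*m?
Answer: -7562927075/252787704 ≈ -29.918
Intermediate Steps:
o(324, -60 - 125)/(j(-445, 436) - 1*(-82242)) - 354754*(-1/(456*(-39 - 1*(-13)))) = 324/((-8 + 7*436) - 1*(-82242)) - 354754*(-1/(456*(-39 - 1*(-13)))) = 324/((-8 + 3052) + 82242) - 354754*(-1/(456*(-39 + 13))) = 324/(3044 + 82242) - 354754/(-26*(-38)*12) = 324/85286 - 354754/(988*12) = 324*(1/85286) - 354754/11856 = 162/42643 - 354754*1/11856 = 162/42643 - 177377/5928 = -7562927075/252787704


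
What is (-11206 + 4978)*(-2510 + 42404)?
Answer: -248459832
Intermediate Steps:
(-11206 + 4978)*(-2510 + 42404) = -6228*39894 = -248459832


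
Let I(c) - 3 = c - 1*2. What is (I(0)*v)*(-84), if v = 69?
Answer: -5796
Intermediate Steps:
I(c) = 1 + c (I(c) = 3 + (c - 1*2) = 3 + (c - 2) = 3 + (-2 + c) = 1 + c)
(I(0)*v)*(-84) = ((1 + 0)*69)*(-84) = (1*69)*(-84) = 69*(-84) = -5796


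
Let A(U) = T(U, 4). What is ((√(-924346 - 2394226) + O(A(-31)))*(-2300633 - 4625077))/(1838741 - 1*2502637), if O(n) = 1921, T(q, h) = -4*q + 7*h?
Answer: 214585305/10708 + 111705*I*√829643/5354 ≈ 20040.0 + 19004.0*I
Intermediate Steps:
A(U) = 28 - 4*U (A(U) = -4*U + 7*4 = -4*U + 28 = 28 - 4*U)
((√(-924346 - 2394226) + O(A(-31)))*(-2300633 - 4625077))/(1838741 - 1*2502637) = ((√(-924346 - 2394226) + 1921)*(-2300633 - 4625077))/(1838741 - 1*2502637) = ((√(-3318572) + 1921)*(-6925710))/(1838741 - 2502637) = ((2*I*√829643 + 1921)*(-6925710))/(-663896) = ((1921 + 2*I*√829643)*(-6925710))*(-1/663896) = (-13304288910 - 13851420*I*√829643)*(-1/663896) = 214585305/10708 + 111705*I*√829643/5354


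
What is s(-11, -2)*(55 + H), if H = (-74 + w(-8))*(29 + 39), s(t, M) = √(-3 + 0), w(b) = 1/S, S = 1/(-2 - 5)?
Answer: -5453*I*√3 ≈ -9444.9*I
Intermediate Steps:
S = -⅐ (S = 1/(-7) = -⅐ ≈ -0.14286)
w(b) = -7 (w(b) = 1/(-⅐) = -7)
s(t, M) = I*√3 (s(t, M) = √(-3) = I*√3)
H = -5508 (H = (-74 - 7)*(29 + 39) = -81*68 = -5508)
s(-11, -2)*(55 + H) = (I*√3)*(55 - 5508) = (I*√3)*(-5453) = -5453*I*√3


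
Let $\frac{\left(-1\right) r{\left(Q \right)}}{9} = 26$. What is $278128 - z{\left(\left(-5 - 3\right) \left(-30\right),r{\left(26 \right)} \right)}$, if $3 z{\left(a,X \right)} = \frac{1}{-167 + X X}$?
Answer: $\frac{45548188175}{163767} \approx 2.7813 \cdot 10^{5}$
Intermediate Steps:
$r{\left(Q \right)} = -234$ ($r{\left(Q \right)} = \left(-9\right) 26 = -234$)
$z{\left(a,X \right)} = \frac{1}{3 \left(-167 + X^{2}\right)}$ ($z{\left(a,X \right)} = \frac{1}{3 \left(-167 + X X\right)} = \frac{1}{3 \left(-167 + X^{2}\right)}$)
$278128 - z{\left(\left(-5 - 3\right) \left(-30\right),r{\left(26 \right)} \right)} = 278128 - \frac{1}{3 \left(-167 + \left(-234\right)^{2}\right)} = 278128 - \frac{1}{3 \left(-167 + 54756\right)} = 278128 - \frac{1}{3 \cdot 54589} = 278128 - \frac{1}{3} \cdot \frac{1}{54589} = 278128 - \frac{1}{163767} = \frac{45548188175}{163767}$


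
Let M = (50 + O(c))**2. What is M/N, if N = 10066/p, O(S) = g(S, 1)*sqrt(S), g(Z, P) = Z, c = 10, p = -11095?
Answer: -2773750/719 - 792500*sqrt(10)/719 ≈ -7343.3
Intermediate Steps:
O(S) = S**(3/2) (O(S) = S*sqrt(S) = S**(3/2))
M = (50 + 10*sqrt(10))**2 (M = (50 + 10**(3/2))**2 = (50 + 10*sqrt(10))**2 ≈ 6662.3)
N = -1438/1585 (N = 10066/(-11095) = 10066*(-1/11095) = -1438/1585 ≈ -0.90726)
M/N = (3500 + 1000*sqrt(10))/(-1438/1585) = (3500 + 1000*sqrt(10))*(-1585/1438) = -2773750/719 - 792500*sqrt(10)/719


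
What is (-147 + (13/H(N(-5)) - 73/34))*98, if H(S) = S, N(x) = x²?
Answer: -6190317/425 ≈ -14565.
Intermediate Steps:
(-147 + (13/H(N(-5)) - 73/34))*98 = (-147 + (13/((-5)²) - 73/34))*98 = (-147 + (13/25 - 73*1/34))*98 = (-147 + (13*(1/25) - 73/34))*98 = (-147 + (13/25 - 73/34))*98 = (-147 - 1383/850)*98 = -126333/850*98 = -6190317/425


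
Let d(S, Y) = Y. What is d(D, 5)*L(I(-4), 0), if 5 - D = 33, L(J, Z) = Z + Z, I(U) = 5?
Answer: 0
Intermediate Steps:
L(J, Z) = 2*Z
D = -28 (D = 5 - 1*33 = 5 - 33 = -28)
d(D, 5)*L(I(-4), 0) = 5*(2*0) = 5*0 = 0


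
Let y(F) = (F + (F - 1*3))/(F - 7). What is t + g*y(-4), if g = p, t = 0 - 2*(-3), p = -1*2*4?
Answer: -2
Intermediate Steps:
p = -8 (p = -2*4 = -8)
t = 6 (t = 0 + 6 = 6)
y(F) = (-3 + 2*F)/(-7 + F) (y(F) = (F + (F - 3))/(-7 + F) = (F + (-3 + F))/(-7 + F) = (-3 + 2*F)/(-7 + F))
g = -8
t + g*y(-4) = 6 - 8*(-3 + 2*(-4))/(-7 - 4) = 6 - 8*(-3 - 8)/(-11) = 6 - (-8)*(-11)/11 = 6 - 8*1 = 6 - 8 = -2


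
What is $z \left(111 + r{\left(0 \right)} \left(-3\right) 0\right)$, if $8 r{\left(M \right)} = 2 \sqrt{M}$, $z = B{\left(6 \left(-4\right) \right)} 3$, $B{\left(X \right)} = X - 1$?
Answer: $-8325$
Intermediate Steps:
$B{\left(X \right)} = -1 + X$
$z = -75$ ($z = \left(-1 + 6 \left(-4\right)\right) 3 = \left(-1 - 24\right) 3 = \left(-25\right) 3 = -75$)
$r{\left(M \right)} = \frac{\sqrt{M}}{4}$ ($r{\left(M \right)} = \frac{2 \sqrt{M}}{8} = \frac{\sqrt{M}}{4}$)
$z \left(111 + r{\left(0 \right)} \left(-3\right) 0\right) = - 75 \left(111 + \frac{\sqrt{0}}{4} \left(-3\right) 0\right) = - 75 \left(111 + \frac{1}{4} \cdot 0 \left(-3\right) 0\right) = - 75 \left(111 + 0 \left(-3\right) 0\right) = - 75 \left(111 + 0 \cdot 0\right) = - 75 \left(111 + 0\right) = \left(-75\right) 111 = -8325$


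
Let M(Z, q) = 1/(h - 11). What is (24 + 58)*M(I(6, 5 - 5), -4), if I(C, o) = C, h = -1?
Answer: -41/6 ≈ -6.8333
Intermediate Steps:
M(Z, q) = -1/12 (M(Z, q) = 1/(-1 - 11) = 1/(-12) = -1/12)
(24 + 58)*M(I(6, 5 - 5), -4) = (24 + 58)*(-1/12) = 82*(-1/12) = -41/6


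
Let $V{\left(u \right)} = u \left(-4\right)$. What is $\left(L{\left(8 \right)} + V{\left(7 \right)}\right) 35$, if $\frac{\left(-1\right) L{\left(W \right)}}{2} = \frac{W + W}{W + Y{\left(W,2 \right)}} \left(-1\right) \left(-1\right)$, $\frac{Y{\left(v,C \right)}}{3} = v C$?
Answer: $-1000$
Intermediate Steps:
$V{\left(u \right)} = - 4 u$
$Y{\left(v,C \right)} = 3 C v$ ($Y{\left(v,C \right)} = 3 v C = 3 C v$)
$L{\left(W \right)} = - \frac{4}{7}$ ($L{\left(W \right)} = - 2 \frac{W + W}{W + 3 \cdot 2 W} \left(-1\right) \left(-1\right) = - 2 \frac{2 W}{W + 6 W} \left(-1\right) \left(-1\right) = - 2 \frac{2 W}{7 W} \left(-1\right) \left(-1\right) = - 2 \cdot 2 W \frac{1}{7 W} \left(-1\right) \left(-1\right) = - 2 \cdot \frac{2}{7} \left(-1\right) \left(-1\right) = - 2 \left(\left(- \frac{2}{7}\right) \left(-1\right)\right) = \left(-2\right) \frac{2}{7} = - \frac{4}{7}$)
$\left(L{\left(8 \right)} + V{\left(7 \right)}\right) 35 = \left(- \frac{4}{7} - 28\right) 35 = \left(- \frac{200}{7}\right) 35 = -1000$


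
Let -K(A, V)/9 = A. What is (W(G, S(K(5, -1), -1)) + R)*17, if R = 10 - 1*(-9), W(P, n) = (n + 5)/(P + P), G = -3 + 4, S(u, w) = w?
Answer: 357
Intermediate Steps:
K(A, V) = -9*A
G = 1
W(P, n) = (5 + n)/(2*P) (W(P, n) = (5 + n)/((2*P)) = (5 + n)*(1/(2*P)) = (5 + n)/(2*P))
R = 19 (R = 10 + 9 = 19)
(W(G, S(K(5, -1), -1)) + R)*17 = ((½)*(5 - 1)/1 + 19)*17 = ((½)*1*4 + 19)*17 = (2 + 19)*17 = 21*17 = 357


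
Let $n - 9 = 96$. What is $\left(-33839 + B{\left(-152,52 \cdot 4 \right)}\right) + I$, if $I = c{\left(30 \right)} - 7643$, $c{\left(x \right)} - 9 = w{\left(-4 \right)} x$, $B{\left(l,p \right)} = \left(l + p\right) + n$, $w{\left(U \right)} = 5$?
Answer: $-41162$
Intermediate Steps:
$n = 105$ ($n = 9 + 96 = 105$)
$B{\left(l,p \right)} = 105 + l + p$ ($B{\left(l,p \right)} = \left(l + p\right) + 105 = 105 + l + p$)
$c{\left(x \right)} = 9 + 5 x$
$I = -7484$ ($I = \left(9 + 5 \cdot 30\right) - 7643 = \left(9 + 150\right) - 7643 = 159 - 7643 = -7484$)
$\left(-33839 + B{\left(-152,52 \cdot 4 \right)}\right) + I = \left(-33839 + \left(105 - 152 + 52 \cdot 4\right)\right) - 7484 = \left(-33839 + \left(105 - 152 + 208\right)\right) - 7484 = \left(-33839 + 161\right) - 7484 = -33678 - 7484 = -41162$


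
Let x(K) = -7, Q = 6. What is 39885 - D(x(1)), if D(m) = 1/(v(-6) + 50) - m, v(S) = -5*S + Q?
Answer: 3429507/86 ≈ 39878.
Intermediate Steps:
v(S) = 6 - 5*S (v(S) = -5*S + 6 = 6 - 5*S)
D(m) = 1/86 - m (D(m) = 1/((6 - 5*(-6)) + 50) - m = 1/((6 + 30) + 50) - m = 1/(36 + 50) - m = 1/86 - m)
39885 - D(x(1)) = 39885 - (1/86 - 1*(-7)) = 39885 - (1/86 + 7) = 39885 - 1*603/86 = 39885 - 603/86 = 3429507/86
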